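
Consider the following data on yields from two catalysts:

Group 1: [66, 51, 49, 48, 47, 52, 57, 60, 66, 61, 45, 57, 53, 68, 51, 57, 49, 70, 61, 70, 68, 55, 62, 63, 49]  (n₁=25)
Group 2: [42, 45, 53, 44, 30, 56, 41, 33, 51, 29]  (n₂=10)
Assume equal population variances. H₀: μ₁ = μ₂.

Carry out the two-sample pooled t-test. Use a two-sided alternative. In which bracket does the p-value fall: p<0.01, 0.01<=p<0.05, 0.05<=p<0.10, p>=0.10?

p-value bracket: p<0.01

x̄₁=57.400, s₁=7.837, n₁=25
x̄₂=42.400, s₂=9.454, n₂=10
s_p² = [24·7.837² + 9·9.454²]/33 = 69.0424
SE = √(s_p²·(1/25+1/10)) = 3.1090
t = (57.400−42.400)/3.1090 = 4.8247
df = 33
p-value (two-sided) = 0.00003
→ bracket: p<0.01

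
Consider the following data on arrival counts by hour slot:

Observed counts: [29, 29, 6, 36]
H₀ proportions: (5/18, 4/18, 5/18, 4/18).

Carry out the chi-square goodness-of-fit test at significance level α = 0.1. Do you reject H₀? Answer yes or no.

reject H₀: yes

n = 100; E_i = n·p_i = [27.78, 22.22, 27.78, 22.22]
χ² = (29−27.78)²/27.78 + (29−22.22)²/22.22 + (6−27.78)²/27.78 + (36−22.22)²/22.22 = 27.7370
df = 3
p-value (upper-tail) = 0.00000
At α=0.1: p < α → reject H₀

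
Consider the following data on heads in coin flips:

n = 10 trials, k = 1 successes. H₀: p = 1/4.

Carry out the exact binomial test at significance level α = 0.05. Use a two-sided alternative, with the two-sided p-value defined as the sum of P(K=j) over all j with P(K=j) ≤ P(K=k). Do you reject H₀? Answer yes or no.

reject H₀: no

Exact binomial: n=10, k=1, p₀=1/4=0.2500
P(X=j) = C(n,j)·p₀^j·(1−p₀)^(n−j); p = Σ P(X=j) over j with P(X=j) ≤ P(X=1)
p-value (two-sided) = 0.46815
At α=0.05: p ≥ α → fail to reject H₀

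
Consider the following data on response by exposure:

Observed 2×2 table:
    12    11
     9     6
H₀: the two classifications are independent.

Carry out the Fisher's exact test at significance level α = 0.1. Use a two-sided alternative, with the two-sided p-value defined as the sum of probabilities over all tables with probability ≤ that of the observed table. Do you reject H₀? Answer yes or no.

Margins: r₁=23, r₂=15, c₁=21, c₂=17, n=38
p_obs = C(23,12)·C(15,9)/C(38,21); sum pmf over tables with pmf ≤ p_obs
p-value (two-sided) = 0.74421
At α=0.1: p ≥ α → fail to reject H₀

reject H₀: no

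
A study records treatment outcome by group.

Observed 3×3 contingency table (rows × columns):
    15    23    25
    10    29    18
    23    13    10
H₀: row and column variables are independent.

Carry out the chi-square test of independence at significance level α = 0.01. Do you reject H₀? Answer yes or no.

Row totals [63, 57, 46], col totals [48, 65, 53], n=166
χ² = (15−18.22)²/18.22 + (23−24.67)²/24.67 + (25−20.11)²/20.11 + (10−16.48)²/16.48 + (29−22.32)²/22.32 + (18−18.20)²/18.20 + (23−13.30)²/13.30 + (13−18.01)²/18.01 + (10−14.69)²/14.69 = 16.3809
df = 4
p-value (upper-tail) = 0.00255
At α=0.01: p < α → reject H₀

reject H₀: yes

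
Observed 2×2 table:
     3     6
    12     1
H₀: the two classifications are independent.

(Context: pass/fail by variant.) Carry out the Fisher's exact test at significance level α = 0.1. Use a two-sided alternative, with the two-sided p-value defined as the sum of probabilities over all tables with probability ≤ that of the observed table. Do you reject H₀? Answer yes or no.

reject H₀: yes

Margins: r₁=9, r₂=13, c₁=15, c₂=7, n=22
p_obs = C(9,3)·C(13,12)/C(22,15); sum pmf over tables with pmf ≤ p_obs
p-value (two-sided) = 0.00661
At α=0.1: p < α → reject H₀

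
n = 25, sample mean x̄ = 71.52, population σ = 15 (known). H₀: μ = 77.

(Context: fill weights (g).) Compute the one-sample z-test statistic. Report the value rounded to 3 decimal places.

test statistic = -1.827

SE = σ/√n = 15/√25 = 3.0000
z = (x̄−μ₀)/SE = (71.52−77)/3.0000 = -1.8267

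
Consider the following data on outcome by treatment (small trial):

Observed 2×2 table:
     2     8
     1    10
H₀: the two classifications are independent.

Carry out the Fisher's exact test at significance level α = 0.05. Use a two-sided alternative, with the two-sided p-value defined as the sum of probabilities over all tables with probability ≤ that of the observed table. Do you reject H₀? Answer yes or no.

Margins: r₁=10, r₂=11, c₁=3, c₂=18, n=21
p_obs = C(10,2)·C(11,1)/C(21,3); sum pmf over tables with pmf ≤ p_obs
p-value (two-sided) = 0.58647
At α=0.05: p ≥ α → fail to reject H₀

reject H₀: no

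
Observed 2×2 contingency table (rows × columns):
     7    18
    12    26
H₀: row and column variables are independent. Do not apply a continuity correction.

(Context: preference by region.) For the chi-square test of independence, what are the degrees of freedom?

degrees of freedom = 1

df = (r−1)(c−1) = (2−1)·(2−1) = 1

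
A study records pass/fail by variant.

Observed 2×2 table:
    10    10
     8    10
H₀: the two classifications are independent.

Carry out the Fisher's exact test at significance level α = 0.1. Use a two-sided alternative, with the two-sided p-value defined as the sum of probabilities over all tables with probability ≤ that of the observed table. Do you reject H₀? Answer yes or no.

Margins: r₁=20, r₂=18, c₁=18, c₂=20, n=38
p_obs = C(20,10)·C(18,8)/C(38,18); sum pmf over tables with pmf ≤ p_obs
p-value (two-sided) = 0.75680
At α=0.1: p ≥ α → fail to reject H₀

reject H₀: no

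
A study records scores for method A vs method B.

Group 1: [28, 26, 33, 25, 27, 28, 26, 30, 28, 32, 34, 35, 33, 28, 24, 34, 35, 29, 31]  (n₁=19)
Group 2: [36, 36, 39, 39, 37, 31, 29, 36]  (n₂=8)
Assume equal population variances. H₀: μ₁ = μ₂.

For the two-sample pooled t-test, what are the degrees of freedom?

df = n₁ + n₂ − 2 = 19 + 8 − 2 = 25

degrees of freedom = 25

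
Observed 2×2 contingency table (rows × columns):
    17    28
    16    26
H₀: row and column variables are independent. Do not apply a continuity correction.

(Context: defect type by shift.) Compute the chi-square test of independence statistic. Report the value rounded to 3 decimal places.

Row totals [45, 42], col totals [33, 54], n=87
χ² = (17−17.07)²/17.07 + (28−27.93)²/27.93 + (16−15.93)²/15.93 + (26−26.07)²/26.07 = 0.0009
df = 1

test statistic = 0.001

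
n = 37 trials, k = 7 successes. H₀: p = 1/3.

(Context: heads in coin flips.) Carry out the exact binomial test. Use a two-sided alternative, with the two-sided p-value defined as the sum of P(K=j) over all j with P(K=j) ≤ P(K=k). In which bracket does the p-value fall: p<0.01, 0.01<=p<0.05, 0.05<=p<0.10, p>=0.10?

p-value bracket: 0.05<=p<0.10

Exact binomial: n=37, k=7, p₀=1/3=0.3333
P(X=j) = C(n,j)·p₀^j·(1−p₀)^(n−j); p = Σ P(X=j) over j with P(X=j) ≤ P(X=7)
p-value (two-sided) = 0.07977
→ bracket: 0.05<=p<0.10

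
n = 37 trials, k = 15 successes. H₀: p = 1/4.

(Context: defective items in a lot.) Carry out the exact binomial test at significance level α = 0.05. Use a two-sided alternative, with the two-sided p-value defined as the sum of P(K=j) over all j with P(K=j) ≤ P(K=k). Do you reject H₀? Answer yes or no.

Exact binomial: n=37, k=15, p₀=1/4=0.2500
P(X=j) = C(n,j)·p₀^j·(1−p₀)^(n−j); p = Σ P(X=j) over j with P(X=j) ≤ P(X=15)
p-value (two-sided) = 0.03616
At α=0.05: p < α → reject H₀

reject H₀: yes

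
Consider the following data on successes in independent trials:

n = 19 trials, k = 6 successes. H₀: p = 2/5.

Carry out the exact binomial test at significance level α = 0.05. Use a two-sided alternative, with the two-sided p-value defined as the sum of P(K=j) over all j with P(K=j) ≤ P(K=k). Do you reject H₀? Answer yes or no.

Exact binomial: n=19, k=6, p₀=2/5=0.4000
P(X=j) = C(n,j)·p₀^j·(1−p₀)^(n−j); p = Σ P(X=j) over j with P(X=j) ≤ P(X=6)
p-value (two-sided) = 0.49416
At α=0.05: p ≥ α → fail to reject H₀

reject H₀: no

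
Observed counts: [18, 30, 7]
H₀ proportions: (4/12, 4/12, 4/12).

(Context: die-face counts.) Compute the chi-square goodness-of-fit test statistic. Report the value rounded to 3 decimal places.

n = 55; E_i = n·p_i = [18.33, 18.33, 18.33]
χ² = (18−18.33)²/18.33 + (30−18.33)²/18.33 + (7−18.33)²/18.33 = 14.4364
df = 2

test statistic = 14.436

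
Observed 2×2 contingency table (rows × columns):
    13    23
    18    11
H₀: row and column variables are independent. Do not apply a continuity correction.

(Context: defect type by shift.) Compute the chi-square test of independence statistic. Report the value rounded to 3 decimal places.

Row totals [36, 29], col totals [31, 34], n=65
χ² = (13−17.17)²/17.17 + (23−18.83)²/18.83 + (18−13.83)²/13.83 + (11−15.17)²/15.17 = 4.3382
df = 1

test statistic = 4.338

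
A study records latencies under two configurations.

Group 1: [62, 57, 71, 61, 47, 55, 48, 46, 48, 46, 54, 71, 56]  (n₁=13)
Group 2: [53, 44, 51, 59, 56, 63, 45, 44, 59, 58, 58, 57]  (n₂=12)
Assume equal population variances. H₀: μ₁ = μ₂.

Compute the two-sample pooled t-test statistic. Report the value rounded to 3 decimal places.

test statistic = 0.521

x̄₁=55.538, s₁=8.771, n₁=13
x̄₂=53.917, s₂=6.515, n₂=12
s_p² = [12·8.771² + 11·6.515²]/23 = 60.4412
SE = √(s_p²·(1/13+1/12)) = 3.1122
t = (55.538−53.917)/3.1122 = 0.5211
df = 23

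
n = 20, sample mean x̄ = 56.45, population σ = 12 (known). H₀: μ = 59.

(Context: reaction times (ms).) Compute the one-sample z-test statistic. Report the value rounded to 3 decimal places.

SE = σ/√n = 12/√20 = 2.6833
z = (x̄−μ₀)/SE = (56.45−59)/2.6833 = -0.9503

test statistic = -0.950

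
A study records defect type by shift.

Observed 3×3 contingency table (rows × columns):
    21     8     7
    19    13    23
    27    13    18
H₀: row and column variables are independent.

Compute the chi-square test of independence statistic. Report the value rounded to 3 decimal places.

test statistic = 6.239

Row totals [36, 55, 58], col totals [67, 34, 48], n=149
χ² = (21−16.19)²/16.19 + (8−8.21)²/8.21 + (7−11.60)²/11.60 + (19−24.73)²/24.73 + (13−12.55)²/12.55 + (23−17.72)²/17.72 + (27−26.08)²/26.08 + (13−13.23)²/13.23 + (18−18.68)²/18.68 = 6.2391
df = 4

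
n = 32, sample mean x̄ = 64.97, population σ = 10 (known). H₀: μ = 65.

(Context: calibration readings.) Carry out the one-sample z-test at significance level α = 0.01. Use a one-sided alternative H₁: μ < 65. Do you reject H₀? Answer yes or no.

SE = σ/√n = 10/√32 = 1.7678
z = (x̄−μ₀)/SE = (64.97−65)/1.7678 = -0.0170
p-value (one-sided, H₁ less) = 0.49323
At α=0.01: p ≥ α → fail to reject H₀

reject H₀: no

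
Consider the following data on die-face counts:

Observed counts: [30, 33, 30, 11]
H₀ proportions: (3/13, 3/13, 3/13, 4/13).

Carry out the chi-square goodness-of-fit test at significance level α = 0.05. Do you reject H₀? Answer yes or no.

reject H₀: yes

n = 104; E_i = n·p_i = [24.00, 24.00, 24.00, 32.00]
χ² = (30−24.00)²/24.00 + (33−24.00)²/24.00 + (30−24.00)²/24.00 + (11−32.00)²/32.00 = 20.1562
df = 3
p-value (upper-tail) = 0.00016
At α=0.05: p < α → reject H₀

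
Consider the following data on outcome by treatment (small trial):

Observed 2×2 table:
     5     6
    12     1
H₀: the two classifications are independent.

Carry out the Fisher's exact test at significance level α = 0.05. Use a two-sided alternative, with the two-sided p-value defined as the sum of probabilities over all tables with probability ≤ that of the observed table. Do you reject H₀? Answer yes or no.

reject H₀: yes

Margins: r₁=11, r₂=13, c₁=17, c₂=7, n=24
p_obs = C(11,5)·C(13,12)/C(24,17); sum pmf over tables with pmf ≤ p_obs
p-value (two-sided) = 0.02326
At α=0.05: p < α → reject H₀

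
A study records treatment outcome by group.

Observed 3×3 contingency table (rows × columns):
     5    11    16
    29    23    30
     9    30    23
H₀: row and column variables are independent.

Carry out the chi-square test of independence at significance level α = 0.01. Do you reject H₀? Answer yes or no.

Row totals [32, 82, 62], col totals [43, 64, 69], n=176
χ² = (5−7.82)²/7.82 + (11−11.64)²/11.64 + (16−12.55)²/12.55 + (29−20.03)²/20.03 + (23−29.82)²/29.82 + (30−32.15)²/32.15 + (9−15.15)²/15.15 + (30−22.55)²/22.55 + (23−24.31)²/24.31 = 12.7471
df = 4
p-value (upper-tail) = 0.01258
At α=0.01: p ≥ α → fail to reject H₀

reject H₀: no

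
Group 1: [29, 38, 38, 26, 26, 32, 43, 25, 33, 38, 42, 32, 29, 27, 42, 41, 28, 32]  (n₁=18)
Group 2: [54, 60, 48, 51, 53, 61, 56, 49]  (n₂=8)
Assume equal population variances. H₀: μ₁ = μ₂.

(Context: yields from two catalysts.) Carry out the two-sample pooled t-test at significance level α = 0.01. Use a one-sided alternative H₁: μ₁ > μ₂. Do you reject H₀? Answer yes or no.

x̄₁=33.389, s₁=6.213, n₁=18
x̄₂=54.000, s₂=4.781, n₂=8
s_p² = [17·6.213² + 7·4.781²]/24 = 34.0116
SE = √(s_p²·(1/18+1/8)) = 2.4781
t = (33.389−54.000)/2.4781 = -8.3173
df = 24
p-value (one-sided, H₁ greater) = 1.00000
At α=0.01: p ≥ α → fail to reject H₀

reject H₀: no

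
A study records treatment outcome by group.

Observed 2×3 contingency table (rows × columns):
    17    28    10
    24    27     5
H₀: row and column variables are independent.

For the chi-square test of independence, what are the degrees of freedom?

degrees of freedom = 2

df = (r−1)(c−1) = (2−1)·(3−1) = 2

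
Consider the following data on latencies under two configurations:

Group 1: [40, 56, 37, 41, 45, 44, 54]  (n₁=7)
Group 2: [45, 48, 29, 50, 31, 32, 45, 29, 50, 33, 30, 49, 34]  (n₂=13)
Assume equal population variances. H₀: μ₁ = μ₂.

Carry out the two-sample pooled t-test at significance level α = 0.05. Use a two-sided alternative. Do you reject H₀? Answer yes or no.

x̄₁=45.286, s₁=7.158, n₁=7
x̄₂=38.846, s₂=8.896, n₂=13
s_p² = [6·7.158² + 12·8.896²]/18 = 69.8400
SE = √(s_p²·(1/7+1/13)) = 3.9178
t = (45.286−38.846)/3.9178 = 1.6437
df = 18
p-value (two-sided) = 0.11760
At α=0.05: p ≥ α → fail to reject H₀

reject H₀: no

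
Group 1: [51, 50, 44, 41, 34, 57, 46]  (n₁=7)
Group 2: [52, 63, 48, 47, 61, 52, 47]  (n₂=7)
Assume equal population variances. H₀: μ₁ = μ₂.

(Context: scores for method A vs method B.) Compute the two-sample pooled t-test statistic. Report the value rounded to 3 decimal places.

test statistic = -1.780

x̄₁=46.143, s₁=7.471, n₁=7
x̄₂=52.857, s₂=6.619, n₂=7
s_p² = [6·7.471² + 6·6.619²]/12 = 49.8095
SE = √(s_p²·(1/7+1/7)) = 3.7724
t = (46.143−52.857)/3.7724 = -1.7798
df = 12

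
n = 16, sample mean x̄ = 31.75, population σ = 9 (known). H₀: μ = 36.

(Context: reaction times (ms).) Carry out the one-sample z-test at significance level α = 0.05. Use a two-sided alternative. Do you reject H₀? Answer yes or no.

reject H₀: no

SE = σ/√n = 9/√16 = 2.2500
z = (x̄−μ₀)/SE = (31.75−36)/2.2500 = -1.8889
p-value (two-sided) = 0.05891
At α=0.05: p ≥ α → fail to reject H₀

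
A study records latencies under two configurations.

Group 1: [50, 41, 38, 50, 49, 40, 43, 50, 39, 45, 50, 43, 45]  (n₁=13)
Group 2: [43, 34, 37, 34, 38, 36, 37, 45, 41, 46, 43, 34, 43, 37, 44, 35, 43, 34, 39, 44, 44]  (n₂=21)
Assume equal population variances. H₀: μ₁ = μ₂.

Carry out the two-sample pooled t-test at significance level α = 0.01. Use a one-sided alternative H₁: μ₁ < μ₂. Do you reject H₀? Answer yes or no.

x̄₁=44.846, s₁=4.562, n₁=13
x̄₂=39.571, s₂=4.238, n₂=21
s_p² = [12·4.562² + 20·4.238²]/32 = 19.0261
SE = √(s_p²·(1/13+1/21)) = 1.5393
t = (44.846−39.571)/1.5393 = 3.4266
df = 32
p-value (one-sided, H₁ less) = 0.99915
At α=0.01: p ≥ α → fail to reject H₀

reject H₀: no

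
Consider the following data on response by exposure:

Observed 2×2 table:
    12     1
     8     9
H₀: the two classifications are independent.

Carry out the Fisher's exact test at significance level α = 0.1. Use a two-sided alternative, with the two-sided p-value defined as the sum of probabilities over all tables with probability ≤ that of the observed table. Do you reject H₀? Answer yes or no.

reject H₀: yes

Margins: r₁=13, r₂=17, c₁=20, c₂=10, n=30
p_obs = C(13,12)·C(17,8)/C(30,20); sum pmf over tables with pmf ≤ p_obs
p-value (two-sided) = 0.01741
At α=0.1: p < α → reject H₀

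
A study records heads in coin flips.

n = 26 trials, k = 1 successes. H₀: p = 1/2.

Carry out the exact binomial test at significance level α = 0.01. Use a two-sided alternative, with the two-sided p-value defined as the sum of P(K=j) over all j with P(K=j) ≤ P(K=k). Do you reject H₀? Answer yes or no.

reject H₀: yes

Exact binomial: n=26, k=1, p₀=1/2=0.5000
P(X=j) = C(n,j)·p₀^j·(1−p₀)^(n−j); p = Σ P(X=j) over j with P(X=j) ≤ P(X=1)
p-value (two-sided) = 0.00000
At α=0.01: p < α → reject H₀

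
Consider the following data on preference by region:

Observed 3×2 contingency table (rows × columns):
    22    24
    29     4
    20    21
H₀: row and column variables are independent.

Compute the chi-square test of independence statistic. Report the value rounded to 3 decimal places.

test statistic = 15.540

Row totals [46, 33, 41], col totals [71, 49], n=120
χ² = (22−27.22)²/27.22 + (24−18.78)²/18.78 + (29−19.52)²/19.52 + (4−13.47)²/13.47 + (20−24.26)²/24.26 + (21−16.74)²/16.74 = 15.5397
df = 2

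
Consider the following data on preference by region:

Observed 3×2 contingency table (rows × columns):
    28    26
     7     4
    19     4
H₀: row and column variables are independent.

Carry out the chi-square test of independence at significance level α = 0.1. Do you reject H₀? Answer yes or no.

reject H₀: yes

Row totals [54, 11, 23], col totals [54, 34], n=88
χ² = (28−33.14)²/33.14 + (26−20.86)²/20.86 + (7−6.75)²/6.75 + (4−4.25)²/4.25 + (19−14.11)²/14.11 + (4−8.89)²/8.89 = 6.4633
df = 2
p-value (upper-tail) = 0.03949
At α=0.1: p < α → reject H₀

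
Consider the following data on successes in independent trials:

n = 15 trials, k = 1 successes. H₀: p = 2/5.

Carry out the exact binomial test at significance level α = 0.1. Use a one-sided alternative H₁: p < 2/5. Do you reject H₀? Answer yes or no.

reject H₀: yes

Exact binomial: n=15, k=1, p₀=2/5=0.4000
P(X≤1) from Σ C(n,i)·p₀^i·(1−p₀)^(n−i)
p-value (one-sided, H₁ less) = 0.00517
At α=0.1: p < α → reject H₀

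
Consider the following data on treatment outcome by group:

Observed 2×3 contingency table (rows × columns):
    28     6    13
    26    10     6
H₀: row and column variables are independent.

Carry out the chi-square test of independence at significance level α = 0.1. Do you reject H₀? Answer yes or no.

Row totals [47, 42], col totals [54, 16, 19], n=89
χ² = (28−28.52)²/28.52 + (6−8.45)²/8.45 + (13−10.03)²/10.03 + (26−25.48)²/25.48 + (10−7.55)²/7.55 + (6−8.97)²/8.97 = 3.3828
df = 2
p-value (upper-tail) = 0.18426
At α=0.1: p ≥ α → fail to reject H₀

reject H₀: no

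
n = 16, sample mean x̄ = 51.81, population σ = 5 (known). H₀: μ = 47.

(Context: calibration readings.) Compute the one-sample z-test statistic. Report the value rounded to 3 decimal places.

test statistic = 3.848

SE = σ/√n = 5/√16 = 1.2500
z = (x̄−μ₀)/SE = (51.81−47)/1.2500 = 3.8480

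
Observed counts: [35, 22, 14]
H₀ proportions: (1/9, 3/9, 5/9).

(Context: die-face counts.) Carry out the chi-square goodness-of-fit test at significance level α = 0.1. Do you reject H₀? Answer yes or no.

n = 71; E_i = n·p_i = [7.89, 23.67, 39.44]
χ² = (35−7.89)²/7.89 + (22−23.67)²/23.67 + (14−39.44)²/39.44 = 109.7014
df = 2
p-value (upper-tail) = 0.00000
At α=0.1: p < α → reject H₀

reject H₀: yes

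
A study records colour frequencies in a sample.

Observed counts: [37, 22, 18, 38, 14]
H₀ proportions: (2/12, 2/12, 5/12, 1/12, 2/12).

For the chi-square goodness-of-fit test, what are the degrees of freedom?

degrees of freedom = 4

df = k − 1 = 5 − 1 = 4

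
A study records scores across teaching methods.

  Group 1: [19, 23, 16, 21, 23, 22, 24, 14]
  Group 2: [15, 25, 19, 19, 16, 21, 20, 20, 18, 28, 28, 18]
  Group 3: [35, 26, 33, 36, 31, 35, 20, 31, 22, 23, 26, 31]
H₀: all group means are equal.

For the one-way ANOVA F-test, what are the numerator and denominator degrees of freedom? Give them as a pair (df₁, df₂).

degrees of freedom = [2, 29]

k = 3 groups, N = 32 total
df = (k−1, N−k) = (3−1, 32−3) = (2, 29)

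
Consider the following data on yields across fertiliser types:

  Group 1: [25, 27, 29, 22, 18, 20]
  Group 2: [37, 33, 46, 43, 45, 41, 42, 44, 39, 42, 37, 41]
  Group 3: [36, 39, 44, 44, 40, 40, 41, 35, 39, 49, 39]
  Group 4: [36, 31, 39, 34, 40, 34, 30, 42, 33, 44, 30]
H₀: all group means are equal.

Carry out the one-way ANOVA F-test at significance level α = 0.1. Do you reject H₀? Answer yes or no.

Group means [23.50, 40.83, 40.55, 35.73], grand mean 36.750
SSB = Σnᵢ(x̄ᵢ−x̄)² = 1423.424; SSW = ΣΣ(x−x̄ᵢ)² = 638.076
MSB = 1423.424/3 = 474.4747; MSW = 638.076/36 = 17.7243
F = MSB/MSW = 26.7697
df = (3, 36)
p-value (upper-tail) = 0.00000
At α=0.1: p < α → reject H₀

reject H₀: yes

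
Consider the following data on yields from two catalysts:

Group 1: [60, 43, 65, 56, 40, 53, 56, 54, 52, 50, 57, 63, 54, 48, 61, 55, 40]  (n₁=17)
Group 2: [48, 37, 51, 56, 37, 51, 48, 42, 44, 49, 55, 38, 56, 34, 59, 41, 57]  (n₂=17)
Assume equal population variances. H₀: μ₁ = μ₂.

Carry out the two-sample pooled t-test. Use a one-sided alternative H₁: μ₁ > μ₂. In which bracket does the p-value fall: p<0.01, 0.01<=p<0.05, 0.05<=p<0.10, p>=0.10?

x̄₁=53.353, s₁=7.365, n₁=17
x̄₂=47.235, s₂=8.012, n₂=17
s_p² = [16·7.365² + 16·8.012²]/32 = 59.2169
SE = √(s_p²·(1/17+1/17)) = 2.6394
t = (53.353−47.235)/2.6394 = 2.3178
df = 32
p-value (one-sided, H₁ greater) = 0.01351
→ bracket: 0.01<=p<0.05

p-value bracket: 0.01<=p<0.05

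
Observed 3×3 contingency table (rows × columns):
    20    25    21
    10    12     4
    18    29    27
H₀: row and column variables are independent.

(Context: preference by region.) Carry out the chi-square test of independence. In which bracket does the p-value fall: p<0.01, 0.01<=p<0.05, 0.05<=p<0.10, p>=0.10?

Row totals [66, 26, 74], col totals [48, 66, 52], n=166
χ² = (20−19.08)²/19.08 + (25−26.24)²/26.24 + (21−20.67)²/20.67 + (10−7.52)²/7.52 + (12−10.34)²/10.34 + (4−8.14)²/8.14 + (18−21.40)²/21.40 + (29−29.42)²/29.42 + (27−23.18)²/23.18 = 4.4784
df = 4
p-value (upper-tail) = 0.34512
→ bracket: p>=0.10

p-value bracket: p>=0.10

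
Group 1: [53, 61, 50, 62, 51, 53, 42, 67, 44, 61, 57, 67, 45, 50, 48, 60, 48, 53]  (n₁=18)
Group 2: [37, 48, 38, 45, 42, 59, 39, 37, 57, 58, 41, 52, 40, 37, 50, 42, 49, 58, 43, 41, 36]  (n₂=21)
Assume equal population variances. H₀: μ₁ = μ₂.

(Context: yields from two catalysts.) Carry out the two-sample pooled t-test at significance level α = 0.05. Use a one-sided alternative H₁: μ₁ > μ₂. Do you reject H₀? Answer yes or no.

x̄₁=54.000, s₁=7.616, n₁=18
x̄₂=45.190, s₂=7.789, n₂=21
s_p² = [17·7.616² + 20·7.789²]/37 = 59.4389
SE = √(s_p²·(1/18+1/21)) = 2.4764
t = (54.000−45.190)/2.4764 = 3.5574
df = 37
p-value (one-sided, H₁ greater) = 0.00052
At α=0.05: p < α → reject H₀

reject H₀: yes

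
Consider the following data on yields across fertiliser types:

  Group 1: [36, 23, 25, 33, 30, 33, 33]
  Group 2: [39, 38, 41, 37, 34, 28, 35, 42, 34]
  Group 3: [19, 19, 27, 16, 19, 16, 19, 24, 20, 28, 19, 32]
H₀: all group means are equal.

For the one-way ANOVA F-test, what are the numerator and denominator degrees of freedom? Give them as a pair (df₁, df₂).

degrees of freedom = [2, 25]

k = 3 groups, N = 28 total
df = (k−1, N−k) = (3−1, 28−3) = (2, 25)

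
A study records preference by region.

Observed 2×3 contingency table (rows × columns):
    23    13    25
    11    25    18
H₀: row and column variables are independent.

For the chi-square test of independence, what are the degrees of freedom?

df = (r−1)(c−1) = (2−1)·(3−1) = 2

degrees of freedom = 2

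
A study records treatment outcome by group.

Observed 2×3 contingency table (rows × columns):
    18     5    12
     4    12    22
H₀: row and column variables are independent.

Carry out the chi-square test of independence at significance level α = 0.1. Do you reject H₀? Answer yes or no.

Row totals [35, 38], col totals [22, 17, 34], n=73
χ² = (18−10.55)²/10.55 + (5−8.15)²/8.15 + (12−16.30)²/16.30 + (4−11.45)²/11.45 + (12−8.85)²/8.85 + (22−17.70)²/17.70 = 14.6340
df = 2
p-value (upper-tail) = 0.00066
At α=0.1: p < α → reject H₀

reject H₀: yes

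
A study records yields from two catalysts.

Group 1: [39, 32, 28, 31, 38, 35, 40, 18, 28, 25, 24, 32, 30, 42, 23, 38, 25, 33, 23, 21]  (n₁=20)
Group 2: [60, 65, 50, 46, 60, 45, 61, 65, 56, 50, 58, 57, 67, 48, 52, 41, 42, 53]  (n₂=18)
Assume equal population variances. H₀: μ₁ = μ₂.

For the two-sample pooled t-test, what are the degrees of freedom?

df = n₁ + n₂ − 2 = 20 + 18 − 2 = 36

degrees of freedom = 36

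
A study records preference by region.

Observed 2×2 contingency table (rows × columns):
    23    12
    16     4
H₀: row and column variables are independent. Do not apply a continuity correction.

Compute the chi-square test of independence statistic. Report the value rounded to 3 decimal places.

Row totals [35, 20], col totals [39, 16], n=55
χ² = (23−24.82)²/24.82 + (12−10.18)²/10.18 + (16−14.18)²/14.18 + (4−5.82)²/5.82 = 1.2592
df = 1

test statistic = 1.259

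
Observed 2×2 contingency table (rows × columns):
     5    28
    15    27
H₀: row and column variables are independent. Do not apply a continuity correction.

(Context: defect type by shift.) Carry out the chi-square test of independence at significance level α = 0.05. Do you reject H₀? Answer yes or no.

Row totals [33, 42], col totals [20, 55], n=75
χ² = (5−8.80)²/8.80 + (28−24.20)²/24.20 + (15−11.20)²/11.20 + (27−30.80)²/30.80 = 3.9957
df = 1
p-value (upper-tail) = 0.04562
At α=0.05: p < α → reject H₀

reject H₀: yes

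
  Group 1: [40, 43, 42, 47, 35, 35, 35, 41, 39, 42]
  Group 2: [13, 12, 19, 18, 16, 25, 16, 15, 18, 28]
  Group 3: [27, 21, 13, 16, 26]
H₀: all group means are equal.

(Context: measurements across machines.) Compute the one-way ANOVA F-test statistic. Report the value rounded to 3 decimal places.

Group means [39.90, 18.00, 20.60], grand mean 27.280
SSB = Σnᵢ(x̄ᵢ−x̄)² = 2676.940; SSW = ΣΣ(x−x̄ᵢ)² = 520.100
MSB = 2676.940/2 = 1338.4700; MSW = 520.100/22 = 23.6409
F = MSB/MSW = 56.6167
df = (2, 22)

test statistic = 56.617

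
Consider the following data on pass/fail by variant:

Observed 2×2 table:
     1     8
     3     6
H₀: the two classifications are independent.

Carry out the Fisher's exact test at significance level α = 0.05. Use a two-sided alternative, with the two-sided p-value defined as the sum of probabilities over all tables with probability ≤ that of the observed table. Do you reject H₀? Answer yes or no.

reject H₀: no

Margins: r₁=9, r₂=9, c₁=4, c₂=14, n=18
p_obs = C(9,1)·C(9,3)/C(18,4); sum pmf over tables with pmf ≤ p_obs
p-value (two-sided) = 0.57647
At α=0.05: p ≥ α → fail to reject H₀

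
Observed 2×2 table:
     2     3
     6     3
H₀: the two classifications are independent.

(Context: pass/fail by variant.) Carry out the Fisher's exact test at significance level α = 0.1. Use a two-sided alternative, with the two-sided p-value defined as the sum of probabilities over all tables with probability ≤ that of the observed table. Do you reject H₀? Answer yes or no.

Margins: r₁=5, r₂=9, c₁=8, c₂=6, n=14
p_obs = C(5,2)·C(9,6)/C(14,8); sum pmf over tables with pmf ≤ p_obs
p-value (two-sided) = 0.58042
At α=0.1: p ≥ α → fail to reject H₀

reject H₀: no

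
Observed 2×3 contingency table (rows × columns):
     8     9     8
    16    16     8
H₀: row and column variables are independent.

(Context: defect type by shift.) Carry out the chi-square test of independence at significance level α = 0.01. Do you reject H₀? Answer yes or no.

reject H₀: no

Row totals [25, 40], col totals [24, 25, 16], n=65
χ² = (8−9.23)²/9.23 + (9−9.62)²/9.62 + (8−6.15)²/6.15 + (16−14.77)²/14.77 + (16−15.38)²/15.38 + (8−9.85)²/9.85 = 1.2307
df = 2
p-value (upper-tail) = 0.54046
At α=0.01: p ≥ α → fail to reject H₀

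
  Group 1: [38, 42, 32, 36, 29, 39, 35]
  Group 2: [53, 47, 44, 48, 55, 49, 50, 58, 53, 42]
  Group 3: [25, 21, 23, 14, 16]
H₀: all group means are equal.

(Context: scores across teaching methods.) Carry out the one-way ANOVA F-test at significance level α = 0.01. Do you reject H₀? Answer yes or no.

Group means [35.86, 49.90, 19.80], grand mean 38.591
SSB = Σnᵢ(x̄ᵢ−x̄)² = 3096.761; SSW = ΣΣ(x−x̄ᵢ)² = 422.557
MSB = 3096.761/2 = 1548.3805; MSW = 422.557/19 = 22.2398
F = MSB/MSW = 69.6219
df = (2, 19)
p-value (upper-tail) = 0.00000
At α=0.01: p < α → reject H₀

reject H₀: yes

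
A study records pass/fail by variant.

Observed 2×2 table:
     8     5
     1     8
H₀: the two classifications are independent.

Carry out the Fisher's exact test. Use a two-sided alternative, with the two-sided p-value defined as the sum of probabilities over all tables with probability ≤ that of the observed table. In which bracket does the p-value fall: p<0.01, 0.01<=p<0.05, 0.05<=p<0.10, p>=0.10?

Margins: r₁=13, r₂=9, c₁=9, c₂=13, n=22
p_obs = C(13,8)·C(9,1)/C(22,9); sum pmf over tables with pmf ≤ p_obs
p-value (two-sided) = 0.03061
→ bracket: 0.01<=p<0.05

p-value bracket: 0.01<=p<0.05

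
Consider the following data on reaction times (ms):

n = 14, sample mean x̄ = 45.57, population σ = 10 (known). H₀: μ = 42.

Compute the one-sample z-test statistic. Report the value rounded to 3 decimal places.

SE = σ/√n = 10/√14 = 2.6726
z = (x̄−μ₀)/SE = (45.57−42)/2.6726 = 1.3358

test statistic = 1.336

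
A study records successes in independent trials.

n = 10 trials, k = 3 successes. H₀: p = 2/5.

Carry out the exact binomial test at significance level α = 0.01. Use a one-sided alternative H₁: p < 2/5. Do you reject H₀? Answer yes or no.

reject H₀: no

Exact binomial: n=10, k=3, p₀=2/5=0.4000
P(X≤3) from Σ C(n,i)·p₀^i·(1−p₀)^(n−i)
p-value (one-sided, H₁ less) = 0.38228
At α=0.01: p ≥ α → fail to reject H₀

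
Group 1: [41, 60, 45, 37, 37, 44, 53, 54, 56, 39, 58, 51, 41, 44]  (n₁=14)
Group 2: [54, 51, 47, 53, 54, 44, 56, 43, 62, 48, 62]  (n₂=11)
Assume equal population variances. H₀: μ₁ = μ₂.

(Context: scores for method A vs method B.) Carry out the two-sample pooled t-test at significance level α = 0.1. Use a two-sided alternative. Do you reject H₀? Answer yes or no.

x̄₁=47.143, s₁=7.989, n₁=14
x̄₂=52.182, s₂=6.416, n₂=11
s_p² = [13·7.989² + 10·6.416²]/23 = 53.9718
SE = √(s_p²·(1/14+1/11)) = 2.9600
t = (47.143−52.182)/2.9600 = -1.7023
df = 23
p-value (two-sided) = 0.10217
At α=0.1: p ≥ α → fail to reject H₀

reject H₀: no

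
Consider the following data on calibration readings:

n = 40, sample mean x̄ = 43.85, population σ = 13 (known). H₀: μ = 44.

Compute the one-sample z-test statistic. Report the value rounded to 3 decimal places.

SE = σ/√n = 13/√40 = 2.0555
z = (x̄−μ₀)/SE = (43.85−44)/2.0555 = -0.0730

test statistic = -0.073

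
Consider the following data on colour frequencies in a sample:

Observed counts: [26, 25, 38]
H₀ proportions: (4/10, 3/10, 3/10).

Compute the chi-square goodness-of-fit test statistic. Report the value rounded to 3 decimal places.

n = 89; E_i = n·p_i = [35.60, 26.70, 26.70]
χ² = (26−35.60)²/35.60 + (25−26.70)²/26.70 + (38−26.70)²/26.70 = 7.4794
df = 2

test statistic = 7.479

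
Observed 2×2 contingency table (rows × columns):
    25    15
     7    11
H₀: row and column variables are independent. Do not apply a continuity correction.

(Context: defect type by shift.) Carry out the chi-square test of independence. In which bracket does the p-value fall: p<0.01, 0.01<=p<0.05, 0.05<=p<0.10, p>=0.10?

p-value bracket: 0.05<=p<0.10

Row totals [40, 18], col totals [32, 26], n=58
χ² = (25−22.07)²/22.07 + (15−17.93)²/17.93 + (7−9.93)²/9.93 + (11−8.07)²/8.07 = 2.7981
df = 1
p-value (upper-tail) = 0.09437
→ bracket: 0.05<=p<0.10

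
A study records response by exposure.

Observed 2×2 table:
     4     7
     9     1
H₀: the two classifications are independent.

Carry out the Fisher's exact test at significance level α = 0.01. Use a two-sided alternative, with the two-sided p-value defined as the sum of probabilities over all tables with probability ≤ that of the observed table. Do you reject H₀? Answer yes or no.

Margins: r₁=11, r₂=10, c₁=13, c₂=8, n=21
p_obs = C(11,4)·C(10,9)/C(21,13); sum pmf over tables with pmf ≤ p_obs
p-value (two-sided) = 0.02374
At α=0.01: p ≥ α → fail to reject H₀

reject H₀: no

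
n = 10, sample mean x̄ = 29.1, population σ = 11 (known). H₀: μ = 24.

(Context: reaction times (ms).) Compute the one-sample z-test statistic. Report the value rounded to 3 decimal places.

test statistic = 1.466

SE = σ/√n = 11/√10 = 3.4785
z = (x̄−μ₀)/SE = (29.1−24)/3.4785 = 1.4661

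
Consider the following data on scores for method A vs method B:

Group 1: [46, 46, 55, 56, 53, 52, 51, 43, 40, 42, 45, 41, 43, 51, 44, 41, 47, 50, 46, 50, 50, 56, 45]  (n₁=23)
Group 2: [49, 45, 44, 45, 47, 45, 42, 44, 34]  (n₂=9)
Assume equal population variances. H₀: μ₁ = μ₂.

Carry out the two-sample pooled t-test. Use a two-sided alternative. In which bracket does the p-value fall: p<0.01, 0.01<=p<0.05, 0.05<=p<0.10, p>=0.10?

p-value bracket: 0.05<=p<0.10

x̄₁=47.522, s₁=4.944, n₁=23
x̄₂=43.889, s₂=4.197, n₂=9
s_p² = [22·4.944² + 8·4.197²]/30 = 22.6209
SE = √(s_p²·(1/23+1/9)) = 1.8700
t = (47.522−43.889)/1.8700 = 1.9427
df = 30
p-value (two-sided) = 0.06149
→ bracket: 0.05<=p<0.10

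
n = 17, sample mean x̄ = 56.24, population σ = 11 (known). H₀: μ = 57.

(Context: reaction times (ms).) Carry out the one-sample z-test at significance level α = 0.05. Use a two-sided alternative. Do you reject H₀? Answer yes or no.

reject H₀: no

SE = σ/√n = 11/√17 = 2.6679
z = (x̄−μ₀)/SE = (56.24−57)/2.6679 = -0.2849
p-value (two-sided) = 0.77574
At α=0.05: p ≥ α → fail to reject H₀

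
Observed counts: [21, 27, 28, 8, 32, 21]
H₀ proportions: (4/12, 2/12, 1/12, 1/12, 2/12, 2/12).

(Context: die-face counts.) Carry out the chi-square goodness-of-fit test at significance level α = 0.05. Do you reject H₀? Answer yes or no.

n = 137; E_i = n·p_i = [45.67, 22.83, 11.42, 11.42, 22.83, 22.83]
χ² = (21−45.67)²/45.67 + (27−22.83)²/22.83 + (28−11.42)²/11.42 + (8−11.42)²/11.42 + (32−22.83)²/22.83 + (21−22.83)²/22.83 = 43.0219
df = 5
p-value (upper-tail) = 0.00000
At α=0.05: p < α → reject H₀

reject H₀: yes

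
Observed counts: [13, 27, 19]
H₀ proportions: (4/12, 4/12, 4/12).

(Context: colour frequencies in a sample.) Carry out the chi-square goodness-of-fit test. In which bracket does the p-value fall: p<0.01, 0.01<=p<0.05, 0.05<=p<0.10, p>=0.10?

n = 59; E_i = n·p_i = [19.67, 19.67, 19.67]
χ² = (13−19.67)²/19.67 + (27−19.67)²/19.67 + (19−19.67)²/19.67 = 5.0169
df = 2
p-value (upper-tail) = 0.08139
→ bracket: 0.05<=p<0.10

p-value bracket: 0.05<=p<0.10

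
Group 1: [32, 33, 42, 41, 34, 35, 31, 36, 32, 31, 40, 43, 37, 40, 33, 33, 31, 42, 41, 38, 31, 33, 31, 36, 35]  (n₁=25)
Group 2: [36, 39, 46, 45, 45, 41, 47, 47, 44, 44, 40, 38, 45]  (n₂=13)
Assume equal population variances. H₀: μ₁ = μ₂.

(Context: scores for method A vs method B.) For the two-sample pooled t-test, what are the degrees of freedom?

degrees of freedom = 36

df = n₁ + n₂ − 2 = 25 + 13 − 2 = 36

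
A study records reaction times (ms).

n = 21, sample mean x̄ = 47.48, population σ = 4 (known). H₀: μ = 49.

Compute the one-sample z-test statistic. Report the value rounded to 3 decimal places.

test statistic = -1.741

SE = σ/√n = 4/√21 = 0.8729
z = (x̄−μ₀)/SE = (47.48−49)/0.8729 = -1.7414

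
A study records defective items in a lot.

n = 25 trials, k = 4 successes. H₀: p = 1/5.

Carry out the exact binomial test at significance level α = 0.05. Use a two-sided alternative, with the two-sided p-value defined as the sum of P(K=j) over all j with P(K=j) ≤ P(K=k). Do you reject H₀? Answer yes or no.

Exact binomial: n=25, k=4, p₀=1/5=0.2000
P(X=j) = C(n,j)·p₀^j·(1−p₀)^(n−j); p = Σ P(X=j) over j with P(X=j) ≤ P(X=4)
p-value (two-sided) = 0.80398
At α=0.05: p ≥ α → fail to reject H₀

reject H₀: no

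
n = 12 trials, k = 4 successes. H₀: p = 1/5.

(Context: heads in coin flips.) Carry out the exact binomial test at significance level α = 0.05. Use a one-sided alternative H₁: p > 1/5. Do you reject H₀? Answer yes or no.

Exact binomial: n=12, k=4, p₀=1/5=0.2000
P(X≥4) from Σ C(n,i)·p₀^i·(1−p₀)^(n−i)
p-value (one-sided, H₁ greater) = 0.20543
At α=0.05: p ≥ α → fail to reject H₀

reject H₀: no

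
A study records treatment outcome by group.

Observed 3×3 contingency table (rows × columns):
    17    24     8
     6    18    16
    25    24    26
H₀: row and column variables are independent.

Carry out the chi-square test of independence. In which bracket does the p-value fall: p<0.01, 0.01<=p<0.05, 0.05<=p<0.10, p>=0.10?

p-value bracket: 0.01<=p<0.05

Row totals [49, 40, 75], col totals [48, 66, 50], n=164
χ² = (17−14.34)²/14.34 + (24−19.72)²/19.72 + (8−14.94)²/14.94 + (6−11.71)²/11.71 + (18−16.10)²/16.10 + (16−12.20)²/12.20 + (25−21.95)²/21.95 + (24−30.18)²/30.18 + (26−22.87)²/22.87 = 10.9590
df = 4
p-value (upper-tail) = 0.02703
→ bracket: 0.01<=p<0.05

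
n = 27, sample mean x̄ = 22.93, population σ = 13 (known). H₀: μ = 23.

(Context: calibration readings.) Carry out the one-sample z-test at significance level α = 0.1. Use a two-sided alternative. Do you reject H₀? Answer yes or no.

SE = σ/√n = 13/√27 = 2.5019
z = (x̄−μ₀)/SE = (22.93−23)/2.5019 = -0.0280
p-value (two-sided) = 0.97768
At α=0.1: p ≥ α → fail to reject H₀

reject H₀: no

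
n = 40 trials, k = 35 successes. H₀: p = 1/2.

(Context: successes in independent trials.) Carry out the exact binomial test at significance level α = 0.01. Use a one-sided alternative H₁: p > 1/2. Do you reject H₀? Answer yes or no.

Exact binomial: n=40, k=35, p₀=1/2=0.5000
P(X≥35) from Σ C(n,i)·p₀^i·(1−p₀)^(n−i)
p-value (one-sided, H₁ greater) = 0.00000
At α=0.01: p < α → reject H₀

reject H₀: yes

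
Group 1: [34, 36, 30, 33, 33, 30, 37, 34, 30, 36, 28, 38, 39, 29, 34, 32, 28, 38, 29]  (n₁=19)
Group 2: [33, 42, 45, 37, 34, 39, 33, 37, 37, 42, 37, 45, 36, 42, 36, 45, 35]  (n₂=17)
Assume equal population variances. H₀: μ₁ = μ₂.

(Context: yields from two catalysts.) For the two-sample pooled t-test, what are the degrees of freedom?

degrees of freedom = 34

df = n₁ + n₂ − 2 = 19 + 17 − 2 = 34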